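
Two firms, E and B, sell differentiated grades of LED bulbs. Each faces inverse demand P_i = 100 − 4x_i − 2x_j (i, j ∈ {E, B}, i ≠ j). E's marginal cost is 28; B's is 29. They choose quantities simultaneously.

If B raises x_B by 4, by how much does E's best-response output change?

-1

Firm E's profit: π = x_E(100 − 4x_E − 2x_B) − 28x_E.
∂π/∂x_E = 72 − 8x_E − 2x_B = 0 ⇒ x_E = 9 − 0.25x_B.
The reaction-function slope is −0.25, so a 4-unit rise in x_B moves x_E by −0.25 × 4 = −1. E's best response falls — the actions are strategic substitutes.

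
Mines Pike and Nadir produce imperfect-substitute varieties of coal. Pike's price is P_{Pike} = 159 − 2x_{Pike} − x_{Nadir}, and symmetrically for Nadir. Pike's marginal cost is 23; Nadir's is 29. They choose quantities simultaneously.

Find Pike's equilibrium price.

78.2

Mine Pike's profit: π = x_{Pike}(159 − 2x_{Pike} − x_{Nadir}) − 23x_{Pike}.
∂π/∂x_{Pike} = 136 − 4x_{Pike} − x_{Nadir} = 0 ⇒ x_{Pike} = 34 − 0.25x_{Nadir}.
Similarly x_{Nadir} = 32.5 − 0.25x_{Pike}.
Solving the two reaction functions simultaneously: (1 − (−0.25)(−0.25))x_{Pike} = 34 − 0.25·32.5, so 0.9375x_{Pike} = 25.875 and x_{Pike} = 27.6.
Then x_{Nadir} = 32.5 − 0.25·27.6 = 25.6.
P_{Pike} = 159 − 2·27.6 − 25.6 = 78.2.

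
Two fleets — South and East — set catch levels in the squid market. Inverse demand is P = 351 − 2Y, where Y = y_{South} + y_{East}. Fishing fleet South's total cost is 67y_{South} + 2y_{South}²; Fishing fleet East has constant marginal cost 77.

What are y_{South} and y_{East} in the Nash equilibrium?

21, 58

Fishing fleet South's profit: π = y_{South}(351 − 2(y_{South} + y_{East})) − 67y_{South} − 2y_{South}².
∂π/∂y_{South} = 284 − 8y_{South} − 2y_{East} = 0, so y_{South} = 35.5 − 0.25y_{East}.
For East: ∂π/∂y_{East} = 274 − 4y_{East} − 2y_{South} = 0 ⇒ y_{East} = 68.5 − 0.5y_{South}.
Plugging y_{East} into South's best response: y_{South} = 35.5 − 0.25(68.5 − 0.5y_{South}) ⇒ 0.875y_{South} = 18.375, so y_{South} = 21.
Then y_{East} = 68.5 − 0.5·21 = 58.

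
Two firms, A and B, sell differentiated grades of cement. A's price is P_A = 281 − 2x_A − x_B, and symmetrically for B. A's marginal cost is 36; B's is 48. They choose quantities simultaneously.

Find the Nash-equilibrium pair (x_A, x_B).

Firm A's profit: π = x_A(281 − 2x_A − x_B) − 36x_A.
∂π/∂x_A = 245 − 4x_A − x_B = 0 ⇒ x_A = 61.25 − 0.25x_B.
Similarly x_B = 58.25 − 0.25x_A.
Solving the two reaction functions simultaneously: (1 − (−0.25)(−0.25))x_A = 61.25 − 0.25·58.25, so 0.9375x_A = 46.6875 and x_A = 49.8.
Then x_B = 58.25 − 0.25·49.8 = 45.8.

49.8, 45.8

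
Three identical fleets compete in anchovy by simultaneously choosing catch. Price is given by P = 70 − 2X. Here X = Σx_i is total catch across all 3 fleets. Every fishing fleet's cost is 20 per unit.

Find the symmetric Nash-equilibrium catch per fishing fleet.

6.25

A representative fishing fleet's profit is π_i = x_i(70 − 2X) − 20x_i, with X = x_i + Σ_{j≠i} x_j.
First-order condition: 50 − 4x_i − 2Σ_{j≠i} x_j = 0.
With identical fishing fleets, set every x_j = x: then 50 − 4x − 4x = 0, i.e. x = 50/8 = 6.25.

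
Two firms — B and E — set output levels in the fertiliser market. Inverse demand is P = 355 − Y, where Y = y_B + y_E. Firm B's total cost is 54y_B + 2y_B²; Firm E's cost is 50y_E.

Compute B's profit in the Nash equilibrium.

2187

Firm B's profit: π = y_B(355 − (y_B + y_E)) − 54y_B − 2y_B².
∂π/∂y_B = 301 − 6y_B − y_E = 0, so y_B = 301/6 − (1/6)y_E.
For E: ∂π/∂y_E = 305 − 2y_E − y_B = 0 ⇒ y_E = 152.5 − 0.5y_B.
Plugging y_E into B's best response: y_B = 301/6 − (1/6)(152.5 − 0.5y_B) ⇒ (11/12)y_B = 24.75, so y_B = 27.
Then y_E = 152.5 − 0.5·27 = 139.
Price P = 355 − 166 = 189.
B's profit: (189 − 54)·27 − 2(27)² = 2187.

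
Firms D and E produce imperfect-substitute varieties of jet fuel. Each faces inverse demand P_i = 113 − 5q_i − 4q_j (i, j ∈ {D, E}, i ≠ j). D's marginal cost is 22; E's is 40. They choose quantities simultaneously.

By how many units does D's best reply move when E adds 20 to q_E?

Firm D's profit: π = q_D(113 − 5q_D − 4q_E) − 22q_D.
∂π/∂q_D = 91 − 10q_D − 4q_E = 0 ⇒ q_D = 9.1 − 0.4q_E.
The reaction-function slope is −0.4, so a 20-unit rise in q_E moves q_D by −0.4 × 20 = −8. D's best response falls — the actions are strategic substitutes.

-8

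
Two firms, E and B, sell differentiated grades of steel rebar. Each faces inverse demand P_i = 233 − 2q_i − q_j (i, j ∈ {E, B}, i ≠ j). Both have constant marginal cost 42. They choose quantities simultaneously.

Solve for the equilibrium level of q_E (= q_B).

Firm E's profit: π = q_E(233 − 2q_E − q_B) − 42q_E.
∂π/∂q_E = 191 − 4q_E − q_B = 0 ⇒ q_E = 47.75 − 0.25q_B.
By symmetry q_B = q_E; substituting into the reaction function, 1.25q_E = 47.75 and q_E = 38.2.

38.2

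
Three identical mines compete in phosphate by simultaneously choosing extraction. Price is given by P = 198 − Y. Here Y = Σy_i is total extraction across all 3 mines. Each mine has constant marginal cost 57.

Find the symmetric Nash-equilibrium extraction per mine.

35.25

A representative mine's profit is π_i = y_i(198 − Y) − 57y_i, with Y = y_i + Σ_{j≠i} y_j.
First-order condition: 141 − 2y_i − Σ_{j≠i} y_j = 0.
Imposing symmetry (y_j = y for all j) turns Σ_{j≠i} y_j into 2y, so 141 = 4y and y = 35.25.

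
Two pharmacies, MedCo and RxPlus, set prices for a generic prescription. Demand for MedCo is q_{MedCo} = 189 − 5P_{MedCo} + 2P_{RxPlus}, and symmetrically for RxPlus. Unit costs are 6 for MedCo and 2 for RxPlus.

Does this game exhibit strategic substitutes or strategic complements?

MedCo's profit: π = (P_{MedCo} − 6)(189 − 5P_{MedCo} + 2P_{RxPlus}).
∂π/∂P_{MedCo} = 219 − 10P_{MedCo} + 2P_{RxPlus} = 0 ⇒ P_{MedCo} = 21.9 + 0.2P_{RxPlus}.
The best-response slope dP_{MedCo}/dP_{RxPlus} = 0.2 > 0: the reaction function is upward-sloping, so the choices are strategic complements.

strategic complements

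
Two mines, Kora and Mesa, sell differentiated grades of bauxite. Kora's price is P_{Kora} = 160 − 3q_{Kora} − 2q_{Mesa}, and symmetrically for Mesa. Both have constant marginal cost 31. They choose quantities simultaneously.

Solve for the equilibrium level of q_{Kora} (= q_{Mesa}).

16.125

Mine Kora's profit: π = q_{Kora}(160 − 3q_{Kora} − 2q_{Mesa}) − 31q_{Kora}.
∂π/∂q_{Kora} = 129 − 6q_{Kora} − 2q_{Mesa} = 0 ⇒ q_{Kora} = 21.5 − (1/3)q_{Mesa}.
By symmetry q_{Mesa} = q_{Kora}; substituting into the reaction function, (4/3)q_{Kora} = 21.5 and q_{Kora} = 16.125.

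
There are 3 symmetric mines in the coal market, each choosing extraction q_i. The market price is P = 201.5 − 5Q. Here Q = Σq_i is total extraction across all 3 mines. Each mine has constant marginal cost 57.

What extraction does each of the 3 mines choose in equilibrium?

7.225

A representative mine's profit is π_i = q_i(201.5 − 5Q) − 57q_i, with Q = q_i + Σ_{j≠i} q_j.
First-order condition: 144.5 − 10q_i − 5Σ_{j≠i} q_j = 0.
In a symmetric equilibrium every mine chooses the same q, so Σ_{j≠i} q_j = 2q. The condition becomes 144.5 − 20q = 0, giving q = 144.5/20 = 7.225.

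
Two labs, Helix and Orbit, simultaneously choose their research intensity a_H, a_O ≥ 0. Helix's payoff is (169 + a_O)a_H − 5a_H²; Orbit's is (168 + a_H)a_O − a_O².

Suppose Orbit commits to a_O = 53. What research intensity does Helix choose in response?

Expanding Helix's payoff: 169a_H + a_Oa_H − 5a_H².
∂π/∂a_H = 169 + a_O − 10a_H = 0, so a_H = 16.9 + 0.1a_O.
At a_O = 53: a_H = 16.9 + 0.1·53 = 22.2.

22.2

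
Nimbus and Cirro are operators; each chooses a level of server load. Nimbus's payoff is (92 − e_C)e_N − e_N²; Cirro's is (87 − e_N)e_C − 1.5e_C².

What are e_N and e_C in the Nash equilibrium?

Expanding Nimbus's payoff: 92e_N − e_Ce_N − e_N².
∂π/∂e_N = 92 − e_C − 2e_N = 0, so e_N = 46 − 0.5e_C.
Likewise for Cirro: e_C = 29 − (1/3)e_N.
Solving the two reaction functions simultaneously: (1 − (−0.5)(−1/3))e_N = 46 − 0.5·29, so (5/6)e_N = 31.5 and e_N = 37.8.
Then e_C = 29 − (1/3)·37.8 = 16.4.

37.8, 16.4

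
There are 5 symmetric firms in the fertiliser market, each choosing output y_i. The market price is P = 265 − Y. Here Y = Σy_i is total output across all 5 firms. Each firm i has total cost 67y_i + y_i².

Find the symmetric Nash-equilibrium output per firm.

A representative firm's profit is π_i = y_i(265 − Y) − 67y_i − y_i², with Y = y_i + Σ_{j≠i} y_j.
First-order condition: 198 − 4y_i − Σ_{j≠i} y_j = 0.
Imposing symmetry (y_j = y for all j) turns Σ_{j≠i} y_j into 4y, so 198 = 8y and y = 24.75.

24.75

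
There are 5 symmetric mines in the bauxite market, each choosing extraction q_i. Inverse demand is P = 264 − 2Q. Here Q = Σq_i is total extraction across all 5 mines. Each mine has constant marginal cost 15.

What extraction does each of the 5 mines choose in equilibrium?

A representative mine's profit is π_i = q_i(264 − 2Q) − 15q_i, with Q = q_i + Σ_{j≠i} q_j.
First-order condition: 249 − 4q_i − 2Σ_{j≠i} q_j = 0.
With identical mines, set every q_j = q: then 249 − 4q − 8q = 0, i.e. q = 249/12 = 20.75.

20.75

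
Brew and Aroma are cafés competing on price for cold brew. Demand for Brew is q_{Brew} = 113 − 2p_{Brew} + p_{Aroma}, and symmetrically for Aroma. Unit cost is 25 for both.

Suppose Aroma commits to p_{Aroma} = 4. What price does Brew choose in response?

Brew's profit: π = (p_{Brew} − 25)(113 − 2p_{Brew} + p_{Aroma}).
∂π/∂p_{Brew} = 163 − 4p_{Brew} + p_{Aroma} = 0 ⇒ p_{Brew} = 40.75 + 0.25p_{Aroma}.
At p_{Aroma} = 4: p_{Brew} = 40.75 + 0.25·4 = 41.75.

41.75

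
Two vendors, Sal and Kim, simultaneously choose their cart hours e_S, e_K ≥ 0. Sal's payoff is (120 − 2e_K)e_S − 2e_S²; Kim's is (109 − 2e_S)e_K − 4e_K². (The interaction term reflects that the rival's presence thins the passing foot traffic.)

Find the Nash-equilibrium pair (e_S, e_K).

26.5, 7

Expanding Sal's payoff: 120e_S − 2e_Ke_S − 2e_S².
∂π/∂e_S = 120 − 2e_K − 4e_S = 0, so e_S = 30 − 0.5e_K.
Likewise for Kim: e_K = 13.625 − 0.25e_S.
Substituting the second reaction function into the first: e_S = 30 − 0.5(13.625 − 0.25e_S), which gives 0.875e_S = 23.1875 ⇒ e_S = 26.5.
Then e_K = 13.625 − 0.25·26.5 = 7.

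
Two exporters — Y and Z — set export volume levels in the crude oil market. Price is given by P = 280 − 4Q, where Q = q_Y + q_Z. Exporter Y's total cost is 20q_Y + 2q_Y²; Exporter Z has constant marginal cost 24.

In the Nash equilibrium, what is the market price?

125.6

Exporter Y's profit: π = q_Y(280 − 4(q_Y + q_Z)) − 20q_Y − 2q_Y².
∂π/∂q_Y = 260 − 12q_Y − 4q_Z = 0, so q_Y = 65/3 − (1/3)q_Z.
For Z: ∂π/∂q_Z = 256 − 8q_Z − 4q_Y = 0 ⇒ q_Z = 32 − 0.5q_Y.
Plugging q_Z into Y's best response: q_Y = 65/3 − (1/3)(32 − 0.5q_Y) ⇒ (5/6)q_Y = 11, so q_Y = 13.2.
Then q_Z = 32 − 0.5·13.2 = 25.4.
Equilibrium price: P = 280 − 4·38.6 = 125.6.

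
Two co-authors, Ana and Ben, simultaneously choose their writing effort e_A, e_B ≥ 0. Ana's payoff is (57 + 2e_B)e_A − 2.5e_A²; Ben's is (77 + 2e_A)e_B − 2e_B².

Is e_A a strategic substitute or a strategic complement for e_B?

strategic complements

Expanding Ana's payoff: 57e_A + 2e_Be_A − 2.5e_A².
∂π/∂e_A = 57 + 2e_B − 5e_A = 0, so e_A = 11.4 + 0.4e_B.
The best-response slope de_A/de_B = 0.4 > 0: the reaction function is upward-sloping, so the choices are strategic complements.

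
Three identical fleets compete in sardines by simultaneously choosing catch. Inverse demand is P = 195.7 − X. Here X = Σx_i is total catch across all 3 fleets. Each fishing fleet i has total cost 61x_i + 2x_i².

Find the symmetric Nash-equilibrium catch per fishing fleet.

16.8375

A representative fishing fleet's profit is π_i = x_i(195.7 − X) − 61x_i − 2x_i², with X = x_i + Σ_{j≠i} x_j.
First-order condition: 134.7 − 6x_i − Σ_{j≠i} x_j = 0.
In a symmetric equilibrium every fishing fleet chooses the same x, so Σ_{j≠i} x_j = 2x. The condition becomes 134.7 − 8x = 0, giving x = 134.7/8 = 16.8375.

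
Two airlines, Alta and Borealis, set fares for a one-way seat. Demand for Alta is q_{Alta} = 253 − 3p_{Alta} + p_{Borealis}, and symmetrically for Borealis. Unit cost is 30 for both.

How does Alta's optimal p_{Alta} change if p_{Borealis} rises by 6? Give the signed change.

Alta's profit: π = (p_{Alta} − 30)(253 − 3p_{Alta} + p_{Borealis}).
∂π/∂p_{Alta} = 343 − 6p_{Alta} + p_{Borealis} = 0 ⇒ p_{Alta} = 343/6 + (1/6)p_{Borealis}.
The reaction-function slope is 1/6, so a 6-unit rise in p_{Borealis} moves p_{Alta} by 1/6 × 6 = 1. Alta's best response rises — the actions are strategic complements.

1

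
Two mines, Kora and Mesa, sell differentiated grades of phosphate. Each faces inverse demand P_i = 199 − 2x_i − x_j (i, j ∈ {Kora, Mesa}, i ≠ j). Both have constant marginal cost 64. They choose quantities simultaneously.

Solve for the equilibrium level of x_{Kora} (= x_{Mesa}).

27

Mine Kora's profit: π = x_{Kora}(199 − 2x_{Kora} − x_{Mesa}) − 64x_{Kora}.
∂π/∂x_{Kora} = 135 − 4x_{Kora} − x_{Mesa} = 0 ⇒ x_{Kora} = 33.75 − 0.25x_{Mesa}.
The game is symmetric, so in equilibrium x_{Mesa} = x_{Kora}: the reaction function gives 1.25x_{Kora} = 33.75, hence x_{Kora} = 27.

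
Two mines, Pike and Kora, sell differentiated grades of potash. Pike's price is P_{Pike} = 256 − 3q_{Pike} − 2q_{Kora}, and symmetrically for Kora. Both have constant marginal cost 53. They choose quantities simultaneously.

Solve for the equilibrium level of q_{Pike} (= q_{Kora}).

Mine Pike's profit: π = q_{Pike}(256 − 3q_{Pike} − 2q_{Kora}) − 53q_{Pike}.
∂π/∂q_{Pike} = 203 − 6q_{Pike} − 2q_{Kora} = 0 ⇒ q_{Pike} = 203/6 − (1/3)q_{Kora}.
Setting q_{Pike} = q_{Kora} in the reaction function: q_{Pike} = 203/6 − (1/3)q_{Pike}, so q_{Pike} = (203/6) / (4/3) = 25.375.

25.375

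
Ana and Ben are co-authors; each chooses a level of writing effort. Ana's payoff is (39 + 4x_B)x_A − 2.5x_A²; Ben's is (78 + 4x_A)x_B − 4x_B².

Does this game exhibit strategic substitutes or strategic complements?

Expanding Ana's payoff: 39x_A + 4x_Bx_A − 2.5x_A².
∂π/∂x_A = 39 + 4x_B − 5x_A = 0, so x_A = 7.8 + 0.8x_B.
The best-response slope dx_A/dx_B = 0.8 > 0: the reaction function is upward-sloping, so the choices are strategic complements.

strategic complements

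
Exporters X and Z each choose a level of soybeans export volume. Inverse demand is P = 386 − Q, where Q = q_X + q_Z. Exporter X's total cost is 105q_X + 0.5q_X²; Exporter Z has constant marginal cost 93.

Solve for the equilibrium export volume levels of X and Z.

53.8, 119.6

Exporter X's profit: π = q_X(386 − (q_X + q_Z)) − 105q_X − 0.5q_X².
∂π/∂q_X = 281 − 3q_X − q_Z = 0, so q_X = 281/3 − (1/3)q_Z.
For Z: ∂π/∂q_Z = 293 − 2q_Z − q_X = 0 ⇒ q_Z = 146.5 − 0.5q_X.
Substituting the second reaction function into the first: q_X = 281/3 − (1/3)(146.5 − 0.5q_X), which gives (5/6)q_X = 269/6 ⇒ q_X = 53.8.
Then q_Z = 146.5 − 0.5·53.8 = 119.6.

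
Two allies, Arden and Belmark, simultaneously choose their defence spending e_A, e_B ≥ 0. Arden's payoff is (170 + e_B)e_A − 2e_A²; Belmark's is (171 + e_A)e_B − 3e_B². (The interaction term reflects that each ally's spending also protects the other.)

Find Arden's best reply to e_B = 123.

Expanding Arden's payoff: 170e_A + e_Be_A − 2e_A².
∂π/∂e_A = 170 + e_B − 4e_A = 0, so e_A = 42.5 + 0.25e_B.
At e_B = 123: e_A = 42.5 + 0.25·123 = 73.25.

73.25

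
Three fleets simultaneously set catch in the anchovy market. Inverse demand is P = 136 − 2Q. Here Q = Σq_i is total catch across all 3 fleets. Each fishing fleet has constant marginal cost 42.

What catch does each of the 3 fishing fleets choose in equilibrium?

A representative fishing fleet's profit is π_i = q_i(136 − 2Q) − 42q_i, with Q = q_i + Σ_{j≠i} q_j.
First-order condition: 94 − 4q_i − 2Σ_{j≠i} q_j = 0.
In a symmetric equilibrium every fishing fleet chooses the same q, so Σ_{j≠i} q_j = 2q. The condition becomes 94 − 8q = 0, giving q = 94/8 = 11.75.

11.75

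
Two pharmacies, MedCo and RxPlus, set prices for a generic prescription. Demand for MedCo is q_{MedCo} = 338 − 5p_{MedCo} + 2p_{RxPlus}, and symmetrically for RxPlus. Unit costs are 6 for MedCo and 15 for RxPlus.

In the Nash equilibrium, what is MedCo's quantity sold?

204.6875

MedCo's profit: π = (p_{MedCo} − 6)(338 − 5p_{MedCo} + 2p_{RxPlus}).
∂π/∂p_{MedCo} = 368 − 10p_{MedCo} + 2p_{RxPlus} = 0 ⇒ p_{MedCo} = 36.8 + 0.2p_{RxPlus}.
Similarly p_{RxPlus} = 41.3 + 0.2p_{MedCo}.
Substituting the second reaction function into the first: p_{MedCo} = 36.8 + 0.2(41.3 + 0.2p_{MedCo}), which gives 0.96p_{MedCo} = 45.06 ⇒ p_{MedCo} = 46.9375.
Then p_{RxPlus} = 41.3 + 0.2·46.9375 = 50.6875.
q_{MedCo} = 338 − 5·46.9375 + 2·50.6875 = 204.6875.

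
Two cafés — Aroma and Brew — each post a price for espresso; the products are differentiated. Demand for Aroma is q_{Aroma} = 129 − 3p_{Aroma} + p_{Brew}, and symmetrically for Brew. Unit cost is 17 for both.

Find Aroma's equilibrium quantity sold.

57

Aroma's profit: π = (p_{Aroma} − 17)(129 − 3p_{Aroma} + p_{Brew}).
∂π/∂p_{Aroma} = 180 − 6p_{Aroma} + p_{Brew} = 0 ⇒ p_{Aroma} = 30 + (1/6)p_{Brew}.
By symmetry p_{Brew} = p_{Aroma}; substituting into the reaction function, (5/6)p_{Aroma} = 30 and p_{Aroma} = 36.
q_{Aroma} = 129 − 3·36 + 36 = 57.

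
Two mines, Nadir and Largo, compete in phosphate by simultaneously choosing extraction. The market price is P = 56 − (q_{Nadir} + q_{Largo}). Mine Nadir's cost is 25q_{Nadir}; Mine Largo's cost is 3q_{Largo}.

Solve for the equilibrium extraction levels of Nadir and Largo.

Mine Nadir's profit: π = q_{Nadir}(56 − (q_{Nadir} + q_{Largo})) − 25q_{Nadir}.
∂π/∂q_{Nadir} = 31 − 2q_{Nadir} − q_{Largo} = 0, so q_{Nadir} = 15.5 − 0.5q_{Largo}.
By the same steps for Largo: q_{Largo} = 26.5 − 0.5q_{Nadir}.
Plugging q_{Largo} into Nadir's best response: q_{Nadir} = 15.5 − 0.5(26.5 − 0.5q_{Nadir}) ⇒ 0.75q_{Nadir} = 2.25, so q_{Nadir} = 3.
Then q_{Largo} = 26.5 − 0.5·3 = 25.

3, 25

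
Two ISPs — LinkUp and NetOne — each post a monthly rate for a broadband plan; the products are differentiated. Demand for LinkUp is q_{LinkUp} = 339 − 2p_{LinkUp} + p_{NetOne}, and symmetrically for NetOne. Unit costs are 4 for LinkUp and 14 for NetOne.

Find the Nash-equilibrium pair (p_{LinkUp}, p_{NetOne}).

117, 121

LinkUp's profit: π = (p_{LinkUp} − 4)(339 − 2p_{LinkUp} + p_{NetOne}).
∂π/∂p_{LinkUp} = 347 − 4p_{LinkUp} + p_{NetOne} = 0 ⇒ p_{LinkUp} = 86.75 + 0.25p_{NetOne}.
Similarly p_{NetOne} = 91.75 + 0.25p_{LinkUp}.
Solving the two reaction functions simultaneously: (1 − (0.25)(0.25))p_{LinkUp} = 86.75 + 0.25·91.75, so 0.9375p_{LinkUp} = 109.6875 and p_{LinkUp} = 117.
Then p_{NetOne} = 91.75 + 0.25·117 = 121.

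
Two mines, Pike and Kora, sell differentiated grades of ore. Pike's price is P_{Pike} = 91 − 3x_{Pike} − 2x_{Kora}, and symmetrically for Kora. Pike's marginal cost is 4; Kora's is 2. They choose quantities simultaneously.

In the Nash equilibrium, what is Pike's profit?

Mine Pike's profit: π = x_{Pike}(91 − 3x_{Pike} − 2x_{Kora}) − 4x_{Pike}.
∂π/∂x_{Pike} = 87 − 6x_{Pike} − 2x_{Kora} = 0 ⇒ x_{Pike} = 14.5 − (1/3)x_{Kora}.
Similarly x_{Kora} = 89/6 − (1/3)x_{Pike}.
Plugging x_{Kora} into Pike's best response: x_{Pike} = 14.5 − (1/3)(89/6 − (1/3)x_{Pike}) ⇒ (8/9)x_{Pike} = 86/9, so x_{Pike} = 10.75.
Then x_{Kora} = 89/6 − (1/3)·10.75 = 11.25.
P_{Pike} = 91 − 3·10.75 − 2·11.25 = 36.25.
Profit = (36.25 − 4)·10.75 = 346.6875.

346.6875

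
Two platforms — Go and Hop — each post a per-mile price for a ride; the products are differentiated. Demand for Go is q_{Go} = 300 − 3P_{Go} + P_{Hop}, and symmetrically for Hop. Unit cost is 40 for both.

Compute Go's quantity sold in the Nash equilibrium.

132

Go's profit: π = (P_{Go} − 40)(300 − 3P_{Go} + P_{Hop}).
∂π/∂P_{Go} = 420 − 6P_{Go} + P_{Hop} = 0 ⇒ P_{Go} = 70 + (1/6)P_{Hop}.
Setting P_{Go} = P_{Hop} in the reaction function: P_{Go} = 70 + (1/6)P_{Go}, so P_{Go} = 70 / (5/6) = 84.
q_{Go} = 300 − 3·84 + 84 = 132.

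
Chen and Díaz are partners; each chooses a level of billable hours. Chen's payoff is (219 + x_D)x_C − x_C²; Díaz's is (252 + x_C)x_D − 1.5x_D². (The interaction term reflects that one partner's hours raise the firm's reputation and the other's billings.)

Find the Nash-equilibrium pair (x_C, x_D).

Expanding Chen's payoff: 219x_C + x_Dx_C − x_C².
∂π/∂x_C = 219 + x_D − 2x_C = 0, so x_C = 109.5 + 0.5x_D.
Likewise for Díaz: x_D = 84 + (1/3)x_C.
Solving the two reaction functions simultaneously: (1 − (0.5)(1/3))x_C = 109.5 + 0.5·84, so (5/6)x_C = 151.5 and x_C = 181.8.
Then x_D = 84 + (1/3)·181.8 = 144.6.

181.8, 144.6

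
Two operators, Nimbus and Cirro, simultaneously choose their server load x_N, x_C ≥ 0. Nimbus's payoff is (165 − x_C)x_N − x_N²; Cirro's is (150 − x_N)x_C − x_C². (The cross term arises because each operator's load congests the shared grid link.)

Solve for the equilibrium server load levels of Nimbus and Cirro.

Expanding Nimbus's payoff: 165x_N − x_Cx_N − x_N².
∂π/∂x_N = 165 − x_C − 2x_N = 0, so x_N = 82.5 − 0.5x_C.
Likewise for Cirro: x_C = 75 − 0.5x_N.
Plugging x_C into Nimbus's best response: x_N = 82.5 − 0.5(75 − 0.5x_N) ⇒ 0.75x_N = 45, so x_N = 60.
Then x_C = 75 − 0.5·60 = 45.

60, 45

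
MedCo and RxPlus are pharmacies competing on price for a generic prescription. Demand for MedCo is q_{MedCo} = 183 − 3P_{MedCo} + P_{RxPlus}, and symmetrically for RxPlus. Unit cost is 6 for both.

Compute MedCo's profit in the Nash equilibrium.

MedCo's profit: π = (P_{MedCo} − 6)(183 − 3P_{MedCo} + P_{RxPlus}).
∂π/∂P_{MedCo} = 201 − 6P_{MedCo} + P_{RxPlus} = 0 ⇒ P_{MedCo} = 33.5 + (1/6)P_{RxPlus}.
Setting P_{MedCo} = P_{RxPlus} in the reaction function: P_{MedCo} = 33.5 + (1/6)P_{MedCo}, so P_{MedCo} = 33.5 / (5/6) = 40.2.
q_{MedCo} = 183 − 3·40.2 + 40.2 = 102.6.
Profit = (40.2 − 6)·102.6 = 3508.92.

3508.92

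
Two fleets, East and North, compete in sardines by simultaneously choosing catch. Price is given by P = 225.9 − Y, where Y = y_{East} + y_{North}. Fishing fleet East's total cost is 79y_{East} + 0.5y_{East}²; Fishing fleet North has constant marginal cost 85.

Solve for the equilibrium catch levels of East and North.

Fishing fleet East's profit: π = y_{East}(225.9 − (y_{East} + y_{North})) − 79y_{East} − 0.5y_{East}².
∂π/∂y_{East} = 146.9 − 3y_{East} − y_{North} = 0, so y_{East} = 1469/30 − (1/3)y_{North}.
For North: ∂π/∂y_{North} = 140.9 − 2y_{North} − y_{East} = 0 ⇒ y_{North} = 70.45 − 0.5y_{East}.
Solving the two reaction functions simultaneously: (1 − (−1/3)(−0.5))y_{East} = 1469/30 − (1/3)·70.45, so (5/6)y_{East} = 1529/60 and y_{East} = 30.58.
Then y_{North} = 70.45 − 0.5·30.58 = 55.16.

30.58, 55.16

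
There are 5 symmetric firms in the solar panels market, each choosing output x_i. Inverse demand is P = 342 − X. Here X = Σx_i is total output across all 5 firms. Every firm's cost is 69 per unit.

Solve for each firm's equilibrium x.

A representative firm's profit is π_i = x_i(342 − X) − 69x_i, with X = x_i + Σ_{j≠i} x_j.
First-order condition: 273 − 2x_i − Σ_{j≠i} x_j = 0.
In a symmetric equilibrium every firm chooses the same x, so Σ_{j≠i} x_j = 4x. The condition becomes 273 − 6x = 0, giving x = 273/6 = 45.5.

45.5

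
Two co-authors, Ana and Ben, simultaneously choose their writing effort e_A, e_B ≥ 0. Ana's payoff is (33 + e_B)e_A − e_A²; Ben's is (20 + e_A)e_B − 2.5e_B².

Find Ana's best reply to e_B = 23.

28

Expanding Ana's payoff: 33e_A + e_Be_A − e_A².
∂π/∂e_A = 33 + e_B − 2e_A = 0, so e_A = 16.5 + 0.5e_B.
At e_B = 23: e_A = 16.5 + 0.5·23 = 28.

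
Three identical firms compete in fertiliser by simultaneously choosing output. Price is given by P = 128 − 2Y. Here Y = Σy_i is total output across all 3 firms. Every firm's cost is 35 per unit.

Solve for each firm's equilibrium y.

A representative firm's profit is π_i = y_i(128 − 2Y) − 35y_i, with Y = y_i + Σ_{j≠i} y_j.
First-order condition: 93 − 4y_i − 2Σ_{j≠i} y_j = 0.
With identical firms, set every y_j = y: then 93 − 4y − 4y = 0, i.e. y = 93/8 = 11.625.

11.625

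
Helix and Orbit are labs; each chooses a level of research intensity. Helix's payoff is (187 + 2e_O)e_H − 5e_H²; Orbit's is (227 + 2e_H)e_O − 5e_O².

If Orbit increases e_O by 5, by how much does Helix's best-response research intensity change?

1

Expanding Helix's payoff: 187e_H + 2e_Oe_H − 5e_H².
∂π/∂e_H = 187 + 2e_O − 10e_H = 0, so e_H = 18.7 + 0.2e_O.
The reaction-function slope is 0.2, so a 5-unit rise in e_O moves e_H by 0.2 × 5 = 1. Helix's best response rises — the actions are strategic complements.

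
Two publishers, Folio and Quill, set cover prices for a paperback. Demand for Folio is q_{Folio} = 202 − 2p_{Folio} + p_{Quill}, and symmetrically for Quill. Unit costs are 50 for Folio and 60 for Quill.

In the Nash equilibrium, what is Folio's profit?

5408

Folio's profit: π = (p_{Folio} − 50)(202 − 2p_{Folio} + p_{Quill}).
∂π/∂p_{Folio} = 302 − 4p_{Folio} + p_{Quill} = 0 ⇒ p_{Folio} = 75.5 + 0.25p_{Quill}.
Similarly p_{Quill} = 80.5 + 0.25p_{Folio}.
Solving the two reaction functions simultaneously: (1 − (0.25)(0.25))p_{Folio} = 75.5 + 0.25·80.5, so 0.9375p_{Folio} = 95.625 and p_{Folio} = 102.
Then p_{Quill} = 80.5 + 0.25·102 = 106.
q_{Folio} = 202 − 2·102 + 106 = 104.
Profit = (102 − 50)·104 = 5408.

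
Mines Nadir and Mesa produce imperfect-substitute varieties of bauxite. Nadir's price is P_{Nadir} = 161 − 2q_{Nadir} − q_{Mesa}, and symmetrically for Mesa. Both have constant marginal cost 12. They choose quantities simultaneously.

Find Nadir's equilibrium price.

Mine Nadir's profit: π = q_{Nadir}(161 − 2q_{Nadir} − q_{Mesa}) − 12q_{Nadir}.
∂π/∂q_{Nadir} = 149 − 4q_{Nadir} − q_{Mesa} = 0 ⇒ q_{Nadir} = 37.25 − 0.25q_{Mesa}.
By symmetry q_{Mesa} = q_{Nadir}; substituting into the reaction function, 1.25q_{Nadir} = 37.25 and q_{Nadir} = 29.8.
P_{Nadir} = 161 − 2·29.8 − 29.8 = 71.6.

71.6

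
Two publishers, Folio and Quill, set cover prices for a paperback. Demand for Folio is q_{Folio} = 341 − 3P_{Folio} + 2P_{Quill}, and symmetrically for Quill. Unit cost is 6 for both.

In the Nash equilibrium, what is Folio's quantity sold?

Folio's profit: π = (P_{Folio} − 6)(341 − 3P_{Folio} + 2P_{Quill}).
∂π/∂P_{Folio} = 359 − 6P_{Folio} + 2P_{Quill} = 0 ⇒ P_{Folio} = 359/6 + (1/3)P_{Quill}.
The game is symmetric, so in equilibrium P_{Quill} = P_{Folio}: the reaction function gives (2/3)P_{Folio} = 359/6, hence P_{Folio} = 89.75.
q_{Folio} = 341 − 3·89.75 + 2·89.75 = 251.25.

251.25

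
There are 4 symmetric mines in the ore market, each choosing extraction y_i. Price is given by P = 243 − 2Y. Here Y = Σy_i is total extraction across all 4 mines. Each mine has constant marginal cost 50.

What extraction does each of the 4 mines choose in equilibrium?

A representative mine's profit is π_i = y_i(243 − 2Y) − 50y_i, with Y = y_i + Σ_{j≠i} y_j.
First-order condition: 193 − 4y_i − 2Σ_{j≠i} y_j = 0.
In a symmetric equilibrium every mine chooses the same y, so Σ_{j≠i} y_j = 3y. The condition becomes 193 − 10y = 0, giving y = 193/10 = 19.3.

19.3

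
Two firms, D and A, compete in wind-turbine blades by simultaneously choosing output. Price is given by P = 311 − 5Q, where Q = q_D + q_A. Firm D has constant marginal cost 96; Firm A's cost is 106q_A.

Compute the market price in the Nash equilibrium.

171

Firm D's profit: π = q_D(311 − 5(q_D + q_A)) − 96q_D.
∂π/∂q_D = 215 − 10q_D − 5q_A = 0, so q_D = 21.5 − 0.5q_A.
By the same steps for A: q_A = 20.5 − 0.5q_D.
Solving the two reaction functions simultaneously: (1 − (−0.5)(−0.5))q_D = 21.5 − 0.5·20.5, so 0.75q_D = 11.25 and q_D = 15.
Then q_A = 20.5 − 0.5·15 = 13.
Equilibrium price: P = 311 − 5·28 = 171.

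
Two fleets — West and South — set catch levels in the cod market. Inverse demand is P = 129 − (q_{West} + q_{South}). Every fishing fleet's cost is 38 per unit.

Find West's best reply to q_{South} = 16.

37.5

Fishing fleet West's profit: π = q_{West}(129 − (q_{West} + q_{South})) − 38q_{West}.
∂π/∂q_{West} = 91 − 2q_{West} − q_{South} = 0, so q_{West} = 45.5 − 0.5q_{South}.
At q_{South} = 16: q_{West} = 45.5 − 0.5·16 = 37.5.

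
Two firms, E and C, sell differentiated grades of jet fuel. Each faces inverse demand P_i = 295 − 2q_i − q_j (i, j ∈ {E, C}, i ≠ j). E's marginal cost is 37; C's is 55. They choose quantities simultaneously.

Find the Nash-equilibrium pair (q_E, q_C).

Firm E's profit: π = q_E(295 − 2q_E − q_C) − 37q_E.
∂π/∂q_E = 258 − 4q_E − q_C = 0 ⇒ q_E = 64.5 − 0.25q_C.
Similarly q_C = 60 − 0.25q_E.
Substituting the second reaction function into the first: q_E = 64.5 − 0.25(60 − 0.25q_E), which gives 0.9375q_E = 49.5 ⇒ q_E = 52.8.
Then q_C = 60 − 0.25·52.8 = 46.8.

52.8, 46.8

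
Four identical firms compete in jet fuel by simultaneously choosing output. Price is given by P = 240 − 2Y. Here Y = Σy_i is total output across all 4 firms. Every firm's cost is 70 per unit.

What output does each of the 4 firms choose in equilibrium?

17

A representative firm's profit is π_i = y_i(240 − 2Y) − 70y_i, with Y = y_i + Σ_{j≠i} y_j.
First-order condition: 170 − 4y_i − 2Σ_{j≠i} y_j = 0.
In a symmetric equilibrium every firm chooses the same y, so Σ_{j≠i} y_j = 3y. The condition becomes 170 − 10y = 0, giving y = 170/10 = 17.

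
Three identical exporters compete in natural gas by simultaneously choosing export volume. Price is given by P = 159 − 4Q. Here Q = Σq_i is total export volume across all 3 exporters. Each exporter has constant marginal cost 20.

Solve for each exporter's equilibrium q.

A representative exporter's profit is π_i = q_i(159 − 4Q) − 20q_i, with Q = q_i + Σ_{j≠i} q_j.
First-order condition: 139 − 8q_i − 4Σ_{j≠i} q_j = 0.
Imposing symmetry (q_j = q for all j) turns Σ_{j≠i} q_j into 2q, so 139 = 16q and q = 8.6875.

8.6875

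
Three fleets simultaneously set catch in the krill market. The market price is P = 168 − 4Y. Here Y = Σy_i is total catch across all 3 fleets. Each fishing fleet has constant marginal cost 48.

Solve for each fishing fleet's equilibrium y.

7.5

A representative fishing fleet's profit is π_i = y_i(168 − 4Y) − 48y_i, with Y = y_i + Σ_{j≠i} y_j.
First-order condition: 120 − 8y_i − 4Σ_{j≠i} y_j = 0.
In a symmetric equilibrium every fishing fleet chooses the same y, so Σ_{j≠i} y_j = 2y. The condition becomes 120 − 16y = 0, giving y = 120/16 = 7.5.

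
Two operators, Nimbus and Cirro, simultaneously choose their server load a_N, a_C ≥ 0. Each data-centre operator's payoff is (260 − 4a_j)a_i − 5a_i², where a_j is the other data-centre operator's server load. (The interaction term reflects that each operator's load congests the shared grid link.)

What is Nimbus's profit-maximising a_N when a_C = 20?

Nimbus's payoff is (260 − 4a_C)a_N − 5a_N².
∂π/∂a_N = 260 − 4a_C − 10a_N = 0, so a_N = 26 − 0.4a_C.
At a_C = 20: a_N = 26 − 0.4·20 = 18.

18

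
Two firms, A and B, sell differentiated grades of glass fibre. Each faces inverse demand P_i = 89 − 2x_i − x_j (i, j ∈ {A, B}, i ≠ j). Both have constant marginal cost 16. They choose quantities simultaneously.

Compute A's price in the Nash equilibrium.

45.2

Firm A's profit: π = x_A(89 − 2x_A − x_B) − 16x_A.
∂π/∂x_A = 73 − 4x_A − x_B = 0 ⇒ x_A = 18.25 − 0.25x_B.
The game is symmetric, so in equilibrium x_B = x_A: the reaction function gives 1.25x_A = 18.25, hence x_A = 14.6.
P_A = 89 − 2·14.6 − 14.6 = 45.2.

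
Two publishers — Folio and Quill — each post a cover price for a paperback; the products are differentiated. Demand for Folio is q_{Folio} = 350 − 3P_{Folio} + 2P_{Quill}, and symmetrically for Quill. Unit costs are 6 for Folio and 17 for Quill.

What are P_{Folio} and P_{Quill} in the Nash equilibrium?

Folio's profit: π = (P_{Folio} − 6)(350 − 3P_{Folio} + 2P_{Quill}).
∂π/∂P_{Folio} = 368 − 6P_{Folio} + 2P_{Quill} = 0 ⇒ P_{Folio} = 184/3 + (1/3)P_{Quill}.
Similarly P_{Quill} = 401/6 + (1/3)P_{Folio}.
Solving the two reaction functions simultaneously: (1 − (1/3)(1/3))P_{Folio} = 184/3 + (1/3)·(401/6), so (8/9)P_{Folio} = 1505/18 and P_{Folio} = 94.0625.
Then P_{Quill} = 401/6 + (1/3)·94.0625 = 98.1875.

94.0625, 98.1875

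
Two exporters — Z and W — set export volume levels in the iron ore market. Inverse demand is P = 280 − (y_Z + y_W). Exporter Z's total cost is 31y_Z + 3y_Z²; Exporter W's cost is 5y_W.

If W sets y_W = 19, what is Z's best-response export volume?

Exporter Z's profit: π = y_Z(280 − (y_Z + y_W)) − 31y_Z − 3y_Z².
∂π/∂y_Z = 249 − 8y_Z − y_W = 0, so y_Z = 31.125 − 0.125y_W.
At y_W = 19: y_Z = 31.125 − 0.125·19 = 28.75.

28.75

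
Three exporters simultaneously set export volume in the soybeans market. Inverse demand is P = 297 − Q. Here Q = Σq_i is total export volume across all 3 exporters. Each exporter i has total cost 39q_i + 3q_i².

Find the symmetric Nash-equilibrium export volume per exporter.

25.8

A representative exporter's profit is π_i = q_i(297 − Q) − 39q_i − 3q_i², with Q = q_i + Σ_{j≠i} q_j.
First-order condition: 258 − 8q_i − Σ_{j≠i} q_j = 0.
Imposing symmetry (q_j = q for all j) turns Σ_{j≠i} q_j into 2q, so 258 = 10q and q = 25.8.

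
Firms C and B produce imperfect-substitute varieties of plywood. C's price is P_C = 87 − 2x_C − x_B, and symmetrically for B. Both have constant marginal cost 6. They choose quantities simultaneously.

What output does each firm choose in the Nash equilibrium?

16.2

Firm C's profit: π = x_C(87 − 2x_C − x_B) − 6x_C.
∂π/∂x_C = 81 − 4x_C − x_B = 0 ⇒ x_C = 20.25 − 0.25x_B.
The game is symmetric, so in equilibrium x_B = x_C: the reaction function gives 1.25x_C = 20.25, hence x_C = 16.2.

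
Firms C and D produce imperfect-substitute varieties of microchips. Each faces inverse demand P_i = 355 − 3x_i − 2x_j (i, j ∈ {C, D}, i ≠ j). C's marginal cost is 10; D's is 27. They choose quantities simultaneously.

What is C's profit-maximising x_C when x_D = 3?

56.5

Firm C's profit: π = x_C(355 − 3x_C − 2x_D) − 10x_C.
∂π/∂x_C = 345 − 6x_C − 2x_D = 0 ⇒ x_C = 57.5 − (1/3)x_D.
At x_D = 3: x_C = 57.5 − (1/3)·3 = 56.5.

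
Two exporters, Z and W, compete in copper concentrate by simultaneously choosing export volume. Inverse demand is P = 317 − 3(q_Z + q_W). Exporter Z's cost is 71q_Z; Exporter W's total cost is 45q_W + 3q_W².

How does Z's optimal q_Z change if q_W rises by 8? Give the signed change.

Exporter Z's profit: π = q_Z(317 − 3(q_Z + q_W)) − 71q_Z.
∂π/∂q_Z = 246 − 6q_Z − 3q_W = 0, so q_Z = 41 − 0.5q_W.
The reaction-function slope is −0.5, so an 8-unit rise in q_W moves q_Z by −0.5 × 8 = −4. Z's best response falls — the actions are strategic substitutes.

-4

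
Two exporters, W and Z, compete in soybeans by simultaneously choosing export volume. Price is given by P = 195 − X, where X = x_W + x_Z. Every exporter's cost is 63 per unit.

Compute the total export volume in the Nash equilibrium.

88

Exporter W's profit: π = x_W(195 − (x_W + x_Z)) − 63x_W.
∂π/∂x_W = 132 − 2x_W − x_Z = 0, so x_W = 66 − 0.5x_Z.
The game is symmetric, so in equilibrium x_Z = x_W: the reaction function gives 1.5x_W = 66, hence x_W = 44.
Total export volume: 44 + 44 = 88.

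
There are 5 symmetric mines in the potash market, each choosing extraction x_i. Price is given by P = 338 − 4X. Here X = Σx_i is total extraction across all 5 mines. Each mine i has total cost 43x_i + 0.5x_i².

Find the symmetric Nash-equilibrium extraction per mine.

A representative mine's profit is π_i = x_i(338 − 4X) − 43x_i − 0.5x_i², with X = x_i + Σ_{j≠i} x_j.
First-order condition: 295 − 9x_i − 4Σ_{j≠i} x_j = 0.
With identical mines, set every x_j = x: then 295 − 9x − 16x = 0, i.e. x = 295/25 = 11.8.

11.8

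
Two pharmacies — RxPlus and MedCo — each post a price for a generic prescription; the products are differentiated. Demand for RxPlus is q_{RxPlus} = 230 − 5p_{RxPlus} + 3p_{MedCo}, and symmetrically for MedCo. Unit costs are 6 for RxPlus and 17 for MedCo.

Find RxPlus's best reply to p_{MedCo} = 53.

RxPlus's profit: π = (p_{RxPlus} − 6)(230 − 5p_{RxPlus} + 3p_{MedCo}).
∂π/∂p_{RxPlus} = 260 − 10p_{RxPlus} + 3p_{MedCo} = 0 ⇒ p_{RxPlus} = 26 + 0.3p_{MedCo}.
At p_{MedCo} = 53: p_{RxPlus} = 26 + 0.3·53 = 41.9.

41.9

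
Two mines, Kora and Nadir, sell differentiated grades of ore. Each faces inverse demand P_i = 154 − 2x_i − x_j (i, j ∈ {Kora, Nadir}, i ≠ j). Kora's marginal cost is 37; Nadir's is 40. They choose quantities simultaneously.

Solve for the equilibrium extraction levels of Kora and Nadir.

Mine Kora's profit: π = x_{Kora}(154 − 2x_{Kora} − x_{Nadir}) − 37x_{Kora}.
∂π/∂x_{Kora} = 117 − 4x_{Kora} − x_{Nadir} = 0 ⇒ x_{Kora} = 29.25 − 0.25x_{Nadir}.
Similarly x_{Nadir} = 28.5 − 0.25x_{Kora}.
Plugging x_{Nadir} into Kora's best response: x_{Kora} = 29.25 − 0.25(28.5 − 0.25x_{Kora}) ⇒ 0.9375x_{Kora} = 22.125, so x_{Kora} = 23.6.
Then x_{Nadir} = 28.5 − 0.25·23.6 = 22.6.

23.6, 22.6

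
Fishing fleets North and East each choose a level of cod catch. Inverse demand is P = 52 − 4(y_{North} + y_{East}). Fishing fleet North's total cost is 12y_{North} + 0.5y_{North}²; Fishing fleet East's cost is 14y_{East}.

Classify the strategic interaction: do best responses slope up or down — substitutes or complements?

Fishing fleet North's profit: π = y_{North}(52 − 4(y_{North} + y_{East})) − 12y_{North} − 0.5y_{North}².
∂π/∂y_{North} = 40 − 9y_{North} − 4y_{East} = 0, so y_{North} = 40/9 − (4/9)y_{East}.
The best-response slope dy_{North}/dy_{East} = −4/9 < 0: the reaction function is downward-sloping, so the choices are strategic substitutes.

strategic substitutes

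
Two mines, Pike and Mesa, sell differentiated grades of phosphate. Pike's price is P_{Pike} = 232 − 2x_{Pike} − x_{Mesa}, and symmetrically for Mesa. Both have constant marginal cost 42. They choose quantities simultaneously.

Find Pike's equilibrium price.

118

Mine Pike's profit: π = x_{Pike}(232 − 2x_{Pike} − x_{Mesa}) − 42x_{Pike}.
∂π/∂x_{Pike} = 190 − 4x_{Pike} − x_{Mesa} = 0 ⇒ x_{Pike} = 47.5 − 0.25x_{Mesa}.
By symmetry x_{Mesa} = x_{Pike}; substituting into the reaction function, 1.25x_{Pike} = 47.5 and x_{Pike} = 38.
P_{Pike} = 232 − 2·38 − 38 = 118.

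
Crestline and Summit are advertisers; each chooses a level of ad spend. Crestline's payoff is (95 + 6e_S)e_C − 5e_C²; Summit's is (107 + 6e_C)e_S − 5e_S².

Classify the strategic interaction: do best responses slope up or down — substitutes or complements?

Expanding Crestline's payoff: 95e_C + 6e_Se_C − 5e_C².
∂π/∂e_C = 95 + 6e_S − 10e_C = 0, so e_C = 9.5 + 0.6e_S.
The best-response slope de_C/de_S = 0.6 > 0: the reaction function is upward-sloping, so the choices are strategic complements.

strategic complements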